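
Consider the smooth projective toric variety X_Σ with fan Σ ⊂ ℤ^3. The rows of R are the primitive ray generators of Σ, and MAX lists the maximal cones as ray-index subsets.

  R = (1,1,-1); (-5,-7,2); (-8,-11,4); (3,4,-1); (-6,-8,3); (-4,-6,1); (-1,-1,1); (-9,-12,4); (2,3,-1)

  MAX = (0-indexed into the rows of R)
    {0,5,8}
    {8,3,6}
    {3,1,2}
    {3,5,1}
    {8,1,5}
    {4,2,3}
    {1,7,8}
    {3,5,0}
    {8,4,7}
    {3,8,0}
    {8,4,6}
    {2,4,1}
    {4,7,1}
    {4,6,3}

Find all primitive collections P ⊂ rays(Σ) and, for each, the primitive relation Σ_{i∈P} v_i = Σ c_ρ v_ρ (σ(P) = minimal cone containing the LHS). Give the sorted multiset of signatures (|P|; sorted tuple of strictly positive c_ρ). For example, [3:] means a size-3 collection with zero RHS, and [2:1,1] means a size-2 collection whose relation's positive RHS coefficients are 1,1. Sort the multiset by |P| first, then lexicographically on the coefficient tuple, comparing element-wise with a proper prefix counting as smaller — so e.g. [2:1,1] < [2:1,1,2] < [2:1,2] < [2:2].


Δ(Σ) — 9 vertices, 20 min non-faces:

  • {0,6}:  v_{0} + v_{6} = 0  ⇒ sig = [2:]
  • {0,1}:  v_{0} + v_{1} = v_{5}  ⇒ sig = [2:1]
  • {0,4}:  v_{0} + v_{4} = v_{1}  ⇒ sig = [2:1]
  • {1,6}:  v_{1} + v_{6} = v_{4}  ⇒ sig = [2:1]
  • {2,8}:  v_{2} + v_{8} = v_{4}  ⇒ sig = [2:1]
  • {3,7}:  v_{3} + v_{7} = v_{4}  ⇒ sig = [2:1]
  • {5,6}:  v_{5} + v_{6} = v_{1}  ⇒ sig = [2:1]
  • {0,2}:  v_{0} + v_{2} = 2·v_{1} + v_{3}  ⇒ sig = [2:1,2]
  • {0,7}:  v_{0} + v_{7} = 2·v_{1} + v_{8}  ⇒ sig = [2:1,2]
  • {2,6}:  v_{2} + v_{6} = v_{3} + 2·v_{4}  ⇒ sig = [2:1,2]
  • {2,7}:  v_{2} + v_{7} = v_{1} + 2·v_{4}  ⇒ sig = [2:1,2]
  • {6,7}:  v_{6} + v_{7} = 2·v_{4} + v_{8}  ⇒ sig = [2:1,2]
  • {2,5}:  v_{2} + v_{5} = 3·v_{1} + v_{3}  ⇒ sig = [2:1,3]
  • {5,7}:  v_{5} + v_{7} = 3·v_{1} + v_{8}  ⇒ sig = [2:1,3]
  • {4,5}:  v_{4} + v_{5} = 2·v_{1}  ⇒ sig = [2:2]
  • {1,3,8}:  v_{1} + v_{3} + v_{8} = 0  ⇒ sig = [3:]
  • {1,3,4}:  v_{1} + v_{3} + v_{4} = v_{2}  ⇒ sig = [3:1]
  • {1,4,8}:  v_{1} + v_{4} + v_{8} = v_{7}  ⇒ sig = [3:1]
  • {3,4,8}:  v_{3} + v_{4} + v_{8} = v_{6}  ⇒ sig = [3:1]
  • {3,5,8}:  v_{3} + v_{5} + v_{8} = v_{0}  ⇒ sig = [3:1]

Hence PRS(X_Σ) =
    |P|=2: 15 collections, coeffs (), (1), (1), (1), (1), (1), (1), (1,2), (1,2), (1,2), (1,2), (1,2), (1,3), (1,3), (2)
    |P|=3: 5 collections, coeffs (), (1), (1), (1), (1)


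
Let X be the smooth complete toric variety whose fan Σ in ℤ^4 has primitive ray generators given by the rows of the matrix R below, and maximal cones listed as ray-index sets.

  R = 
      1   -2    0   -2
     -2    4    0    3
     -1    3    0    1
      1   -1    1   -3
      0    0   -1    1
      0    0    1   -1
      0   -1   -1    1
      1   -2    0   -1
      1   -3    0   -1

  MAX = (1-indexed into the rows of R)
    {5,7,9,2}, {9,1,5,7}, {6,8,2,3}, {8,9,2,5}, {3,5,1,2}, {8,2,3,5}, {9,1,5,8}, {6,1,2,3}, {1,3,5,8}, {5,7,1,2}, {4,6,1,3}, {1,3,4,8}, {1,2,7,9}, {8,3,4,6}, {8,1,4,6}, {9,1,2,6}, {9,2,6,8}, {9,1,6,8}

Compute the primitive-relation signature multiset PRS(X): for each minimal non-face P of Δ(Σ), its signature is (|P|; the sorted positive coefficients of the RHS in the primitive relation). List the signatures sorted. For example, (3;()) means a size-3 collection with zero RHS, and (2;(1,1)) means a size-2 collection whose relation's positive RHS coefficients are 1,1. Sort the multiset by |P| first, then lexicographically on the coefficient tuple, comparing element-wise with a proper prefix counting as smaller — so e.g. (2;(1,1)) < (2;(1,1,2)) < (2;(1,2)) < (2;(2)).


|primitive collections| = 12. Relations:

  P = {3,9}:  v_{3} + v_{9} = 0  ⟹  sig = (2;())
  P = {5,6}:  v_{5} + v_{6} = 0  ⟹  sig = (2;())
  P = {4,7}:  v_{4} + v_{7} = v_{1}  ⟹  sig = (2;(1))
  P = {2,4}:  v_{2} + v_{4} = v_{3} + v_{6}  ⟹  sig = (2;(1,1))
  P = {7,8}:  v_{7} + v_{8} = v_{5} + v_{9}  ⟹  sig = (2;(1,1))
  P = {3,7}:  v_{3} + v_{7} = v_{1} + v_{2} + v_{5}  ⟹  sig = (2;(1,1,1))
  P = {4,5}:  v_{4} + v_{5} = v_{1} + v_{3} + v_{8}  ⟹  sig = (2;(1,1,1))
  P = {4,9}:  v_{4} + v_{9} = v_{1} + v_{6} + v_{8}  ⟹  sig = (2;(1,1,1))
  P = {6,7}:  v_{6} + v_{7} = v_{1} + v_{2} + v_{9}  ⟹  sig = (2;(1,1,1))
  P = {1,2,8}:  v_{1} + v_{2} + v_{8} = 0  ⟹  sig = (3;())
  P = {1,2,5,9}:  v_{1} + v_{2} + v_{5} + v_{9} = v_{7}  ⟹  sig = (4;(1))
  P = {1,3,6,8}:  v_{1} + v_{3} + v_{6} + v_{8} = v_{4}  ⟹  sig = (4;(1))

Signatures (|P|; sorted positive RHS coefficients), sorted:
    |P|=2: 9 collections, coeffs (), (), (1), (1,1), (1,1), (1,1,1), (1,1,1), (1,1,1), (1,1,1)
    |P|=3: 1 collection, coeffs ()
    |P|=4: 2 collections, coeffs (1), (1)


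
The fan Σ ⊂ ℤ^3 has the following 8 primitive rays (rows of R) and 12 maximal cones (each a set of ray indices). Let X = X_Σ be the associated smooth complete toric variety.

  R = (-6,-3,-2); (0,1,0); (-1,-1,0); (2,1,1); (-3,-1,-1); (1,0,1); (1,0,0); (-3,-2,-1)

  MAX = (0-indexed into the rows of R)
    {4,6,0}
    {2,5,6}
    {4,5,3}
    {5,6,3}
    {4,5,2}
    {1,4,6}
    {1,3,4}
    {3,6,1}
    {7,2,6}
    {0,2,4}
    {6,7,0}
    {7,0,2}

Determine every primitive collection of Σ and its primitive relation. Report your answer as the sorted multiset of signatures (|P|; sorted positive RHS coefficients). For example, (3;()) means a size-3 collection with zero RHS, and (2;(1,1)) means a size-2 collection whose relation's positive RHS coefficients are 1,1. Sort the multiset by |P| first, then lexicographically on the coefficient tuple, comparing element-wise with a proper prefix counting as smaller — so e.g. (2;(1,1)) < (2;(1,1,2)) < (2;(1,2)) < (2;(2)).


14 collections generate NE(X_Σ); each relation:

  P = {1,7}:  v_{1} + v_{7} = v_{4}  so sig = (2;(1))
  P = {2,3}:  v_{2} + v_{3} = v_{5}  so sig = (2;(1))
  P = {3,7}:  v_{3} + v_{7} = v_{2}  so sig = (2;(1))
  P = {4,7}:  v_{4} + v_{7} = v_{0}  so sig = (2;(1))
  P = {0,3}:  v_{0} + v_{3} = v_{2} + v_{4}  so sig = (2;(1,1))
  P = {1,2}:  v_{1} + v_{2} = v_{3} + v_{4}  so sig = (2;(1,1))
  P = {0,5}:  v_{0} + v_{5} = 2·v_{2} + v_{4}  so sig = (2;(1,2))
  P = {1,5}:  v_{1} + v_{5} = 2·v_{3} + v_{4}  so sig = (2;(1,2))
  P = {0,1}:  v_{0} + v_{1} = 2·v_{4}  so sig = (2;(2))
  P = {5,7}:  v_{5} + v_{7} = 2·v_{2}  so sig = (2;(2))
  P = {3,4,6}:  v_{3} + v_{4} + v_{6} = 0  so sig = (3;())
  P = {2,4,6}:  v_{2} + v_{4} + v_{6} = v_{7}  so sig = (3;(1))
  P = {4,5,6}:  v_{4} + v_{5} + v_{6} = v_{2}  so sig = (3;(1))
  P = {0,2,6}:  v_{0} + v_{2} + v_{6} = 2·v_{7}  so sig = (3;(2))

Hence PRS(X_Σ) =
[(2;(1)), (2;(1)), (2;(1)), (2;(1)), (2;(1,1)), (2;(1,1)), (2;(1,2)), (2;(1,2)), (2;(2)), (2;(2)), (3;()), (3;(1)), (3;(1)), (3;(2))]


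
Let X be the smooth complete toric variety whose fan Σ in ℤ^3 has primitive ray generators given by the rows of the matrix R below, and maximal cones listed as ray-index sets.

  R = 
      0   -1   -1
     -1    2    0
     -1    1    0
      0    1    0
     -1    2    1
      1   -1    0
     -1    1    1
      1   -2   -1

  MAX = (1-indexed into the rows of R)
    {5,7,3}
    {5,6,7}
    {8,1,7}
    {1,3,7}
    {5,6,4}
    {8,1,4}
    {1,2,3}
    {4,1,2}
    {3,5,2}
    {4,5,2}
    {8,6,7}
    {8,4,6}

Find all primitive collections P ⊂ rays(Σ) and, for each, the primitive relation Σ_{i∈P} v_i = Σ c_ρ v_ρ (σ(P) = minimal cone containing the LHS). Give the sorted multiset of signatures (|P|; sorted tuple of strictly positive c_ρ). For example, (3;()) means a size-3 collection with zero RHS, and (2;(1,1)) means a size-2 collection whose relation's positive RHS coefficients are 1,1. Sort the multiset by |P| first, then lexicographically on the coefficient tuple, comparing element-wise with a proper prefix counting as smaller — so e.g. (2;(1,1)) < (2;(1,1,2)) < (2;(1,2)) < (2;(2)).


10 minimal non-faces of Δ(Σ) (on 8 rays):

  P = {3,6}:  v_{3} + v_{6} = 0  ⟹  sig = (2;())
  P = {5,8}:  v_{5} + v_{8} = 0  ⟹  sig = (2;())
  P = {1,5}:  v_{1} + v_{5} = v_{3}  ⟹  sig = (2;(1))
  P = {1,6}:  v_{1} + v_{6} = v_{8}  ⟹  sig = (2;(1))
  P = {2,6}:  v_{2} + v_{6} = v_{4}  ⟹  sig = (2;(1))
  P = {3,4}:  v_{3} + v_{4} = v_{2}  ⟹  sig = (2;(1))
  P = {3,8}:  v_{3} + v_{8} = v_{1}  ⟹  sig = (2;(1))
  P = {4,7}:  v_{4} + v_{7} = v_{5}  ⟹  sig = (2;(1))
  P = {2,7}:  v_{2} + v_{7} = v_{3} + v_{5}  ⟹  sig = (2;(1,1))
  P = {2,8}:  v_{2} + v_{8} = v_{1} + v_{4}  ⟹  sig = (2;(1,1))

Signatures (|P|; sorted positive RHS coefficients), sorted:
    |P|=2: 10 collections, coeffs (), (), (1), (1), (1), (1), (1), (1), (1,1), (1,1)


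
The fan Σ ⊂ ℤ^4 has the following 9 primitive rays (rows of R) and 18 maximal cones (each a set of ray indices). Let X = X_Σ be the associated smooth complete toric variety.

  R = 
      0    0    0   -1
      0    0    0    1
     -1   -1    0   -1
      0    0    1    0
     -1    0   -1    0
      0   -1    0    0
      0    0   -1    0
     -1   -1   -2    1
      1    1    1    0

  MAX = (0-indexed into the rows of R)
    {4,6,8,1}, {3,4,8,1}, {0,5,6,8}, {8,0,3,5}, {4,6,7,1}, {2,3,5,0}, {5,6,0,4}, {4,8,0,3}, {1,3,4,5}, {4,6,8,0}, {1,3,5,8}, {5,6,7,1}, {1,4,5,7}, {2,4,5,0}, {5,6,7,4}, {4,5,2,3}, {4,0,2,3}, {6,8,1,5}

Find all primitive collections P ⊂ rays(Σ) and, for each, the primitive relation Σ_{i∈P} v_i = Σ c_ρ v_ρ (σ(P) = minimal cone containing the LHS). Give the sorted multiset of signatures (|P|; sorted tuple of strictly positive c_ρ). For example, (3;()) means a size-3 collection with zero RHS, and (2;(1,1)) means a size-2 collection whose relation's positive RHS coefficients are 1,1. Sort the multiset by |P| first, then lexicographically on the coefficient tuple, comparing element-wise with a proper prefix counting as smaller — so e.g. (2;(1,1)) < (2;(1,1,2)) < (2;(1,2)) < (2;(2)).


The 12 primitive collections of Σ (r=9, n=4):

  {0,1}:  v_{0} + v_{1} = 0  ⟹  sig = (2;())
  {3,6}:  v_{3} + v_{6} = 0  ⟹  sig = (2;())
  {2,8}:  v_{2} + v_{8} = v_{0} + v_{3}  ⟹  sig = (2;(1,1))
  {7,8}:  v_{7} + v_{8} = v_{1} + v_{6}  ⟹  sig = (2;(1,1))
  {0,7}:  v_{0} + v_{7} = v_{4} + v_{5} + v_{6}  ⟹  sig = (2;(1,1,1))
  {1,2}:  v_{1} + v_{2} = v_{3} + v_{4} + v_{5}  ⟹  sig = (2;(1,1,1))
  {2,6}:  v_{2} + v_{6} = v_{0} + v_{4} + v_{5}  ⟹  sig = (2;(1,1,1))
  {3,7}:  v_{3} + v_{7} = v_{1} + v_{4} + v_{5}  ⟹  sig = (2;(1,1,1))
  {2,7}:  v_{2} + v_{7} = 2·v_{4} + 2·v_{5}  ⟹  sig = (2;(2,2))
  {4,5,8}:  v_{4} + v_{5} + v_{8} = 0  ⟹  sig = (3;())
  {0,3,4,5}:  v_{0} + v_{3} + v_{4} + v_{5} = v_{2}  ⟹  sig = (4;(1))
  {1,4,5,6}:  v_{1} + v_{4} + v_{5} + v_{6} = v_{7}  ⟹  sig = (4;(1))

so the primitive-relation signature multiset is
    |P|=2: 9 collections, coeffs (), (), (1,1), (1,1), (1,1,1), (1,1,1), (1,1,1), (1,1,1), (2,2)
    |P|=3: 1 collection, coeffs ()
    |P|=4: 2 collections, coeffs (1), (1)


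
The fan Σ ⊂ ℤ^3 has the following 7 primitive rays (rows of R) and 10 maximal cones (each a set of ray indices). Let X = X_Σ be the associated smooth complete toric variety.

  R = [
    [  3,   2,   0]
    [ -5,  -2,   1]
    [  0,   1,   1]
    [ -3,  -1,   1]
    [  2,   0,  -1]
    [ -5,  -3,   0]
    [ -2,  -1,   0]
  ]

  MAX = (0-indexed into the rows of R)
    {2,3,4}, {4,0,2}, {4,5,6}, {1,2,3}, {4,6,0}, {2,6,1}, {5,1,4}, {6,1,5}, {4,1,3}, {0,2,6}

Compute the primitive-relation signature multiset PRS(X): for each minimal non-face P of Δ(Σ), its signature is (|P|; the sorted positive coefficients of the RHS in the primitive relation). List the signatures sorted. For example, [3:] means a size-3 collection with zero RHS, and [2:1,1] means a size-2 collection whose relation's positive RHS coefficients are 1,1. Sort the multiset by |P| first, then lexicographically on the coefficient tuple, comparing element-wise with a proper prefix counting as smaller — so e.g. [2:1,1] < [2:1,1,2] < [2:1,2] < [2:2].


The 9 primitive collections of Σ (r=7, n=3):

  {0,3}:  v_{0} + v_{3} = v_{2}  ⇒ sig = [2:1]
  {0,5}:  v_{0} + v_{5} = v_{6}  ⇒ sig = [2:1]
  {2,5}:  v_{2} + v_{5} = v_{1}  ⇒ sig = [2:1]
  {3,6}:  v_{3} + v_{6} = v_{1}  ⇒ sig = [2:1]
  {0,1}:  v_{0} + v_{1} = v_{2} + v_{6}  ⇒ sig = [2:1,1]
  {3,5}:  v_{3} + v_{5} = 2·v_{1} + v_{4}  ⇒ sig = [2:1,2]
  {2,4,6}:  v_{2} + v_{4} + v_{6} = 0  ⇒ sig = [3:]
  {1,2,4}:  v_{1} + v_{2} + v_{4} = v_{3}  ⇒ sig = [3:1]
  {1,4,6}:  v_{1} + v_{4} + v_{6} = v_{5}  ⇒ sig = [3:1]

Sorted signature multiset PRS(X):
    |P|=2: 6 collections, coeffs (1), (1), (1), (1), (1,1), (1,2)
    |P|=3: 3 collections, coeffs (), (1), (1)


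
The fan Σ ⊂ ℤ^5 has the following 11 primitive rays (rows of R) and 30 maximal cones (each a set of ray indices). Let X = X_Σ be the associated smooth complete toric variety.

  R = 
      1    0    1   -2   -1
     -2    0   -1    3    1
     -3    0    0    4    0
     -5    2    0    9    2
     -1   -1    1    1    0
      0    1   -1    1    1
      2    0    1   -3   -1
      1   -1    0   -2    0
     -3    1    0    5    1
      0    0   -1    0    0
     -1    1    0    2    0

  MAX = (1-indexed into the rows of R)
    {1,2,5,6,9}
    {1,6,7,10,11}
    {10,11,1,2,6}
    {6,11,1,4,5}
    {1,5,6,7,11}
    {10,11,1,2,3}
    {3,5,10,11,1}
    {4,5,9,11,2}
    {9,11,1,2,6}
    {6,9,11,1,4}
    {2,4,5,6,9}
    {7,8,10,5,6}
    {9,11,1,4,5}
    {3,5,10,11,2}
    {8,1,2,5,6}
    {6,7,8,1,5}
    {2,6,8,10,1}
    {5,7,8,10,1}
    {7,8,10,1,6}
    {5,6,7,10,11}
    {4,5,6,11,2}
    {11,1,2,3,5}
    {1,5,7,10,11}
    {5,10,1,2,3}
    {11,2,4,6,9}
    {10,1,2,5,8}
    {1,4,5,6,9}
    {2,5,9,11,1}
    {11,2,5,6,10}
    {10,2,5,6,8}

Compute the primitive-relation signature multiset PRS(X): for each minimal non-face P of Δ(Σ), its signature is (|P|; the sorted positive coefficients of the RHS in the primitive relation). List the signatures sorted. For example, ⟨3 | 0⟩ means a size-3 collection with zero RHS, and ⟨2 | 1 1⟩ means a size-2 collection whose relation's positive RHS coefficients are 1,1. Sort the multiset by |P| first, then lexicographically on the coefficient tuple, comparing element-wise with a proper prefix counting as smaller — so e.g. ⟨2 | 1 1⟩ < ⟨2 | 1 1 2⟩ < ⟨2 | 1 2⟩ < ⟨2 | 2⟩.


The 18 primitive collections of Σ (r=11, n=5):

  P = {2,7}:  v_{2} + v_{7} = 0  so sig = ⟨2 | 0⟩
  P = {8,11}:  v_{8} + v_{11} = 0  so sig = ⟨2 | 0⟩
  P = {3,6}:  v_{3} + v_{6} = v_{2} + v_{11}  so sig = ⟨2 | 1 1⟩
  P = {9,10}:  v_{9} + v_{10} = v_{2} + v_{11}  so sig = ⟨2 | 1 1⟩
  P = {4,8}:  v_{4} + v_{8} = v_{5} + v_{6} + v_{9}  so sig = ⟨2 | 1 1 1⟩
  P = {3,7}:  v_{3} + v_{7} = v_{1} + v_{5} + v_{10} + v_{11}  so sig = ⟨2 | 1 1 1 1⟩
  P = {3,8}:  v_{3} + v_{8} = v_{1} + v_{2} + v_{5} + v_{10}  so sig = ⟨2 | 1 1 1 1⟩
  P = {7,9}:  v_{7} + v_{9} = v_{1} + v_{5} + v_{6} + v_{11}  so sig = ⟨2 | 1 1 1 1⟩
  P = {8,9}:  v_{8} + v_{9} = v_{1} + v_{2} + v_{5} + v_{6}  so sig = ⟨2 | 1 1 1 1⟩
  P = {3,4}:  v_{3} + v_{4} = v_{2} + v_{5} + v_{9} + 2·v_{11}  so sig = ⟨2 | 1 1 1 2⟩
  P = {4,10}:  v_{4} + v_{10} = v_{2} + v_{5} + v_{6} + 2·v_{11}  so sig = ⟨2 | 1 1 1 2⟩
  P = {3,9}:  v_{3} + v_{9} = v_{1} + 2·v_{2} + v_{5} + 2·v_{11}  so sig = ⟨2 | 1 1 2 2⟩
  P = {4,7}:  v_{4} + v_{7} = v_{1} + 2·v_{5} + 2·v_{6} + 2·v_{11}  so sig = ⟨2 | 1 2 2 2⟩
  P = {1,2,4}:  v_{1} + v_{2} + v_{4} = 2·v_{9}  so sig = ⟨3 | 2⟩
  P = {1,5,6,10}:  v_{1} + v_{5} + v_{6} + v_{10} = 0  so sig = ⟨4 | 0⟩
  P = {5,6,9,11}:  v_{5} + v_{6} + v_{9} + v_{11} = v_{4}  so sig = ⟨4 | 1⟩
  P = {1,2,5,6,11}:  v_{1} + v_{2} + v_{5} + v_{6} + v_{11} = v_{9}  so sig = ⟨5 | 1⟩
  P = {1,2,5,10,11}:  v_{1} + v_{2} + v_{5} + v_{10} + v_{11} = v_{3}  so sig = ⟨5 | 1⟩

Sorted signature multiset PRS(X):
    |P|=2: 13 collections, coeffs (), (), (1,1), (1,1), (1,1,1), (1,1,1,1), (1,1,1,1), (1,1,1,1), (1,1,1,1), (1,1,1,2), (1,1,1,2), (1,1,2,2), (1,2,2,2)
    |P|=3: 1 collection, coeffs (2)
    |P|=4: 2 collections, coeffs (), (1)
    |P|=5: 2 collections, coeffs (1), (1)


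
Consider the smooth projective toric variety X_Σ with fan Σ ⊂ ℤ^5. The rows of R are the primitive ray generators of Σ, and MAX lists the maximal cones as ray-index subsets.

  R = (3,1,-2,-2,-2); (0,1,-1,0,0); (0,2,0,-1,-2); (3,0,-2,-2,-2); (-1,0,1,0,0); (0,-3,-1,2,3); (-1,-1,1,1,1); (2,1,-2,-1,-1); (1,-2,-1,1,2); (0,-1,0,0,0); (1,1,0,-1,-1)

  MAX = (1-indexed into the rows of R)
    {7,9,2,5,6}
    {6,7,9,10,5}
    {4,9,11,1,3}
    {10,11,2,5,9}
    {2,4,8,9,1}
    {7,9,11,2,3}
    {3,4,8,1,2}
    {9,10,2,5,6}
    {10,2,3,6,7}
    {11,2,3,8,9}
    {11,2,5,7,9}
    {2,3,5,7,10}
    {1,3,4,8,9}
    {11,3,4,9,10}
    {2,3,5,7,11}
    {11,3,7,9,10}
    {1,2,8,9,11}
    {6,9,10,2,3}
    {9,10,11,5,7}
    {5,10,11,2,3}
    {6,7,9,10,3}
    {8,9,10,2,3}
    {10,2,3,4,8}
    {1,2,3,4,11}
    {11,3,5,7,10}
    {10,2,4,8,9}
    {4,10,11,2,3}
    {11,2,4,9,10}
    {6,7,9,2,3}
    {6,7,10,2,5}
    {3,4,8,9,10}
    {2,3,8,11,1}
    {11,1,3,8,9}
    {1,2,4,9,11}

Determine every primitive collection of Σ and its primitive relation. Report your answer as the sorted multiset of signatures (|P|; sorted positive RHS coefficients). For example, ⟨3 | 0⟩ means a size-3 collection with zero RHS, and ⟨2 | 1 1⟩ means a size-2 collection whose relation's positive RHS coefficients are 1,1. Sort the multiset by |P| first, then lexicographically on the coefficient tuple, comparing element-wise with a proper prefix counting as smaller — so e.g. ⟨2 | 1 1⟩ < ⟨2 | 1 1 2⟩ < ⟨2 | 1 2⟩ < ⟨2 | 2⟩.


The 20 primitive collections of Σ (r=11, n=5):

  • {1,10}:  v_{1} + v_{10} = v_{4} ; sig = ⟨2 | 1⟩
  • {6,11}:  v_{6} + v_{11} = v_{9} ; sig = ⟨2 | 1⟩
  • {7,8}:  v_{7} + v_{8} = v_{3} + v_{9} ; sig = ⟨2 | 1 1⟩
  • {1,6}:  v_{1} + v_{6} = v_{8} + v_{9} + v_{10} ; sig = ⟨2 | 1 1 1⟩
  • {5,8}:  v_{5} + v_{8} = v_{2} + v_{10} + v_{11} ; sig = ⟨2 | 1 1 1⟩
  • {1,7}:  v_{1} + v_{7} = v_{3} + v_{9} + v_{10} + v_{11} ; sig = ⟨2 | 1 1 1 1⟩
  • {4,7}:  v_{4} + v_{7} = v_{3} + v_{9} + 2·v_{10} + v_{11} ; sig = ⟨2 | 1 1 1 2⟩
  • {6,8}:  v_{6} + v_{8} = v_{2} + v_{3} + 2·v_{9} + v_{10} ; sig = ⟨2 | 1 1 1 2⟩
  • {4,6}:  v_{4} + v_{6} = v_{8} + v_{9} + 2·v_{10} ; sig = ⟨2 | 1 1 2⟩
  • {1,5}:  v_{1} + v_{5} = v_{2} + 2·v_{10} + 2·v_{11} ; sig = ⟨2 | 1 2 2⟩
  • {4,5}:  v_{4} + v_{5} = v_{2} + 3·v_{10} + 2·v_{11} ; sig = ⟨2 | 1 2 3⟩
  • {3,5,9}:  v_{3} + v_{5} + v_{9} = 0 ; sig = ⟨3 | 0⟩
  • {8,10,11}:  v_{8} + v_{10} + v_{11} = v_{1} ; sig = ⟨3 | 1⟩
  • {3,5,6}:  v_{3} + v_{5} + v_{6} = v_{2} + v_{7} + v_{10} ; sig = ⟨3 | 1 1 1⟩
  • {4,8,11}:  v_{4} + v_{8} + v_{11} = 2·v_{1} ; sig = ⟨3 | 2⟩
  • {2,7,10,11}:  v_{2} + v_{7} + v_{10} + v_{11} = 0 ; sig = ⟨4 | 0⟩
  • {2,7,9,10}:  v_{2} + v_{7} + v_{9} + v_{10} = v_{6} ; sig = ⟨4 | 1⟩
  • {2,3,4,9}:  v_{2} + v_{3} + v_{4} + v_{9} = 2·v_{8} + v_{10} ; sig = ⟨4 | 1 2⟩
  • {1,2,3,9}:  v_{1} + v_{2} + v_{3} + v_{9} = 2·v_{8} ; sig = ⟨4 | 2⟩
  • {2,3,9,10,11}:  v_{2} + v_{3} + v_{9} + v_{10} + v_{11} = v_{8} ; sig = ⟨5 | 1⟩

so the primitive-relation signature multiset is
    ⟨2 | 1⟩
    ⟨2 | 1⟩
    ⟨2 | 1 1⟩
    ⟨2 | 1 1 1⟩
    ⟨2 | 1 1 1⟩
    ⟨2 | 1 1 1 1⟩
    ⟨2 | 1 1 1 2⟩
    ⟨2 | 1 1 1 2⟩
    ⟨2 | 1 1 2⟩
    ⟨2 | 1 2 2⟩
    ⟨2 | 1 2 3⟩
    ⟨3 | 0⟩
    ⟨3 | 1⟩
    ⟨3 | 1 1 1⟩
    ⟨3 | 2⟩
    ⟨4 | 0⟩
    ⟨4 | 1⟩
    ⟨4 | 1 2⟩
    ⟨4 | 2⟩
    ⟨5 | 1⟩


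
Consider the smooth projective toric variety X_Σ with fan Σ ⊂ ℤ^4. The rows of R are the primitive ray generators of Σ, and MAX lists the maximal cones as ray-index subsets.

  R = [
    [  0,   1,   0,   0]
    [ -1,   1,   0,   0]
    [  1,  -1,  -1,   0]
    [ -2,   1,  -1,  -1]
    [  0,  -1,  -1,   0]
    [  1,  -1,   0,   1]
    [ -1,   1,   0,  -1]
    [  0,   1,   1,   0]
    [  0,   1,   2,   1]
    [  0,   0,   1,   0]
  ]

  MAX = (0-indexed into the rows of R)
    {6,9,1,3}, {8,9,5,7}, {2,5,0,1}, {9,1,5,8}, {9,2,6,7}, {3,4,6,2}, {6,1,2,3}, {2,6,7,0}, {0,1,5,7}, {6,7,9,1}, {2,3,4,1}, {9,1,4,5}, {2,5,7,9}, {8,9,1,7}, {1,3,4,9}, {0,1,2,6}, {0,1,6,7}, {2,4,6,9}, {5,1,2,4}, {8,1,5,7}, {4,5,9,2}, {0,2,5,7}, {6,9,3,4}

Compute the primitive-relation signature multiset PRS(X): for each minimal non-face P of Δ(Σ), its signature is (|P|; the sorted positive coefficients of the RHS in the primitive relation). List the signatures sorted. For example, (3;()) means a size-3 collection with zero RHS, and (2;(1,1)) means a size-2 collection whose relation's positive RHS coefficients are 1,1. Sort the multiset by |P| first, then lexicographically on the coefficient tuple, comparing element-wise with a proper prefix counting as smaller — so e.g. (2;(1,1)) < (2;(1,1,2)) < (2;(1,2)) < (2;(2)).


Minimal non-faces — 17 found among 10 rays, 23 max cones:

  P={4,7}:  v_{4} + v_{7} = 0  →  sig = (2;())
  P={5,6}:  v_{5} + v_{6} = 0  →  sig = (2;())
  P={0,9}:  v_{0} + v_{9} = v_{7}  →  sig = (2;(1))
  P={0,4}:  v_{0} + v_{4} = v_{1} + v_{2}  →  sig = (2;(1,1))
  P={2,8}:  v_{2} + v_{8} = v_{5} + v_{7}  →  sig = (2;(1,1))
  P={3,5}:  v_{3} + v_{5} = v_{1} + v_{4}  →  sig = (2;(1,1))
  P={3,7}:  v_{3} + v_{7} = v_{1} + v_{6}  →  sig = (2;(1,1))
  P={4,8}:  v_{4} + v_{8} = v_{1} + v_{5} + v_{9}  →  sig = (2;(1,1,1))
  P={6,8}:  v_{6} + v_{8} = v_{1} + v_{7} + v_{9}  →  sig = (2;(1,1,1))
  P={0,3}:  v_{0} + v_{3} = 2·v_{1} + v_{2} + v_{6}  →  sig = (2;(1,1,2))
  P={0,8}:  v_{0} + v_{8} = v_{1} + v_{5} + 2·v_{7}  →  sig = (2;(1,1,2))
  P={3,8}:  v_{3} + v_{8} = 2·v_{1} + v_{9}  →  sig = (2;(1,2))
  P={1,2,9}:  v_{1} + v_{2} + v_{9} = 0  →  sig = (3;())
  P={1,2,7}:  v_{1} + v_{2} + v_{7} = v_{0}  →  sig = (3;(1))
  P={1,4,6}:  v_{1} + v_{4} + v_{6} = v_{3}  →  sig = (3;(1))
  P={2,3,9}:  v_{2} + v_{3} + v_{9} = v_{4} + v_{6}  →  sig = (3;(1,1))
  P={1,5,7,9}:  v_{1} + v_{5} + v_{7} + v_{9} = v_{8}  →  sig = (4;(1))

Sorted signature multiset PRS(X):
    (2;())
    (2;())
    (2;(1))
    (2;(1,1))
    (2;(1,1))
    (2;(1,1))
    (2;(1,1))
    (2;(1,1,1))
    (2;(1,1,1))
    (2;(1,1,2))
    (2;(1,1,2))
    (2;(1,2))
    (3;())
    (3;(1))
    (3;(1))
    (3;(1,1))
    (4;(1))


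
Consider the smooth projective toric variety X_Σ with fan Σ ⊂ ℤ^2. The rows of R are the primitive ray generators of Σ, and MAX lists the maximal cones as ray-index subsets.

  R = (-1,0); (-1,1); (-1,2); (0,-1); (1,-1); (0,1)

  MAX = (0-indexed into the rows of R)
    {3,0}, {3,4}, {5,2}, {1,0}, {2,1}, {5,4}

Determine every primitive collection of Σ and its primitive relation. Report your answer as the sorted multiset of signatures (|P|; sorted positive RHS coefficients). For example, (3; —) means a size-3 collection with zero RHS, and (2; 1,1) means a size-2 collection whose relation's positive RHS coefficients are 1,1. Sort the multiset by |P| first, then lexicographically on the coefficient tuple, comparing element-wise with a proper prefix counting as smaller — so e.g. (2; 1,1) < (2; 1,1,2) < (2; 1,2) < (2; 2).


Minimal non-faces — 9 found among 6 rays, 6 max cones:

  P={1,4}:  v_{1} + v_{4} = 0  →  sig = (2; —)
  P={3,5}:  v_{3} + v_{5} = 0  →  sig = (2; —)
  P={0,4}:  v_{0} + v_{4} = v_{3}  →  sig = (2; 1)
  P={0,5}:  v_{0} + v_{5} = v_{1}  →  sig = (2; 1)
  P={1,3}:  v_{1} + v_{3} = v_{0}  →  sig = (2; 1)
  P={1,5}:  v_{1} + v_{5} = v_{2}  →  sig = (2; 1)
  P={2,3}:  v_{2} + v_{3} = v_{1}  →  sig = (2; 1)
  P={2,4}:  v_{2} + v_{4} = v_{5}  →  sig = (2; 1)
  P={0,2}:  v_{0} + v_{2} = 2·v_{1}  →  sig = (2; 2)

Sorted signature multiset PRS(X):
[(2; —), (2; —), (2; 1), (2; 1), (2; 1), (2; 1), (2; 1), (2; 1), (2; 2)]


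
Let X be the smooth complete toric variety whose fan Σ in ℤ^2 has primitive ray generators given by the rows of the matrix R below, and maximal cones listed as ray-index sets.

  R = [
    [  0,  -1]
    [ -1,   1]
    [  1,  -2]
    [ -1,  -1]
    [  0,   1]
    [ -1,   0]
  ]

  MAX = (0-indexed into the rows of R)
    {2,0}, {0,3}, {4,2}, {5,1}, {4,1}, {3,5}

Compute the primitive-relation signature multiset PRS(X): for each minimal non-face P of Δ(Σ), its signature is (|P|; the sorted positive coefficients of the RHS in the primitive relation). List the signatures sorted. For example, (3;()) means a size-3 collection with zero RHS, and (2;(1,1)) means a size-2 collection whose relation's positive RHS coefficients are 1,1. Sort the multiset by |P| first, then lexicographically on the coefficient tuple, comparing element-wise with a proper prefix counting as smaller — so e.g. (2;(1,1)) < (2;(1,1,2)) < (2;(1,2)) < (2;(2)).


Primitive collections (9):

  {0,4}:  v_{0} + v_{4} = 0  →  sig = (2;())
  {0,1}:  v_{0} + v_{1} = v_{5}  →  sig = (2;(1))
  {0,5}:  v_{0} + v_{5} = v_{3}  →  sig = (2;(1))
  {1,2}:  v_{1} + v_{2} = v_{0}  →  sig = (2;(1))
  {3,4}:  v_{3} + v_{4} = v_{5}  →  sig = (2;(1))
  {4,5}:  v_{4} + v_{5} = v_{1}  →  sig = (2;(1))
  {1,3}:  v_{1} + v_{3} = 2·v_{5}  →  sig = (2;(2))
  {2,5}:  v_{2} + v_{5} = 2·v_{0}  →  sig = (2;(2))
  {2,3}:  v_{2} + v_{3} = 3·v_{0}  →  sig = (2;(3))

Signatures (|P|; sorted positive RHS coefficients), sorted:
[(2;()), (2;(1)), (2;(1)), (2;(1)), (2;(1)), (2;(1)), (2;(2)), (2;(2)), (2;(3))]


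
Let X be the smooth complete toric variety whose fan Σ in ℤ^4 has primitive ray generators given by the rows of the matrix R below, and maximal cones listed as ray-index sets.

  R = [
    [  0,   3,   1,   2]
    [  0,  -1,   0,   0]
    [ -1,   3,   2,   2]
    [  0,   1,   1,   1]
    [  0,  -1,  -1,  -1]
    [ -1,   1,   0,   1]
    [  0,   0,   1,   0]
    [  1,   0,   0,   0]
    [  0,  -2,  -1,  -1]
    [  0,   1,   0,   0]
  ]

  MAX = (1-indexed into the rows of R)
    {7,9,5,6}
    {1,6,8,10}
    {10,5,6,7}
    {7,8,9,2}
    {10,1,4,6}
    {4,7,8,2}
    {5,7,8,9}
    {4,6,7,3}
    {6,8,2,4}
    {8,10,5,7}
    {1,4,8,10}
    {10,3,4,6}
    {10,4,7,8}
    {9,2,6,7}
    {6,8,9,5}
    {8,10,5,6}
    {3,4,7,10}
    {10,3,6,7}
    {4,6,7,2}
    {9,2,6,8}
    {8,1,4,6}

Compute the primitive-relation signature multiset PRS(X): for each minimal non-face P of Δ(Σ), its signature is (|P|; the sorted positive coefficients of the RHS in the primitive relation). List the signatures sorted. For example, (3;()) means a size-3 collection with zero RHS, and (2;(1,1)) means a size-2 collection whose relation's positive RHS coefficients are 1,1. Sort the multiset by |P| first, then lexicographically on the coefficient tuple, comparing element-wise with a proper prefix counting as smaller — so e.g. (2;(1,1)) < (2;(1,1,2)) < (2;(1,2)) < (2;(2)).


Primitive collections (17):

  • {2,10}:  v_{2} + v_{10} = 0 — sig = (2;())
  • {4,5}:  v_{4} + v_{5} = 0 — sig = (2;())
  • {2,5}:  v_{2} + v_{5} = v_{9} — sig = (2;(1))
  • {4,9}:  v_{4} + v_{9} = v_{2} — sig = (2;(1))
  • {9,10}:  v_{9} + v_{10} = v_{5} — sig = (2;(1))
  • {1,9}:  v_{1} + v_{9} = v_{6} + v_{8} — sig = (2;(1,1))
  • {3,9}:  v_{3} + v_{9} = v_{6} + v_{7} — sig = (2;(1,1))
  • {1,2}:  v_{1} + v_{2} = v_{4} + v_{6} + v_{8} — sig = (2;(1,1,1))
  • {1,5}:  v_{1} + v_{5} = v_{6} + v_{8} + v_{10} — sig = (2;(1,1,1))
  • {2,3}:  v_{2} + v_{3} = v_{4} + v_{6} + v_{7} — sig = (2;(1,1,1))
  • {3,5}:  v_{3} + v_{5} = v_{6} + v_{7} + v_{10} — sig = (2;(1,1,1))
  • {1,7}:  v_{1} + v_{7} = 2·v_{4} + v_{10} — sig = (2;(1,2))
  • {3,8}:  v_{3} + v_{8} = 2·v_{4} + v_{10} — sig = (2;(1,2))
  • {1,3}:  v_{1} + v_{3} = 3·v_{4} + v_{6} + 2·v_{10} — sig = (2;(1,2,3))
  • {6,7,8}:  v_{6} + v_{7} + v_{8} = v_{4} — sig = (3;(1))
  • {4,6,7,10}:  v_{4} + v_{6} + v_{7} + v_{10} = v_{3} — sig = (4;(1))
  • {4,6,8,10}:  v_{4} + v_{6} + v_{8} + v_{10} = v_{1} — sig = (4;(1))

so the primitive-relation signature multiset is
    |P|=2: 14 collections, coeffs (), (), (1), (1), (1), (1,1), (1,1), (1,1,1), (1,1,1), (1,1,1), (1,1,1), (1,2), (1,2), (1,2,3)
    |P|=3: 1 collection, coeffs (1)
    |P|=4: 2 collections, coeffs (1), (1)


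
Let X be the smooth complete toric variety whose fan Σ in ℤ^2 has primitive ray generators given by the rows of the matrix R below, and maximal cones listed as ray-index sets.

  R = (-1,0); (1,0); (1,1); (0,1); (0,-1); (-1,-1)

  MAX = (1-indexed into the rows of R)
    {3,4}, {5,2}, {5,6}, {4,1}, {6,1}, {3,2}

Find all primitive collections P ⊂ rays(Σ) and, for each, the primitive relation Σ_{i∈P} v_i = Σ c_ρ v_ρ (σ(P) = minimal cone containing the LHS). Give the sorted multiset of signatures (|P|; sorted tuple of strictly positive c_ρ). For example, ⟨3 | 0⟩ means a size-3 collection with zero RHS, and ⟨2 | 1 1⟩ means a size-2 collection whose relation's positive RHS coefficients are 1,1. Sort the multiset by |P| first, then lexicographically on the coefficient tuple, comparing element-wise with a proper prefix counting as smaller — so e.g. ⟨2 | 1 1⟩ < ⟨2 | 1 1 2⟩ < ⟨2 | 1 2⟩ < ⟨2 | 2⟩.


|primitive collections| = 9. Relations:

  {1,2}:  v_{1} + v_{2} = 0  so sig = ⟨2 | 0⟩
  {3,6}:  v_{3} + v_{6} = 0  so sig = ⟨2 | 0⟩
  {4,5}:  v_{4} + v_{5} = 0  so sig = ⟨2 | 0⟩
  {1,3}:  v_{1} + v_{3} = v_{4}  so sig = ⟨2 | 1⟩
  {1,5}:  v_{1} + v_{5} = v_{6}  so sig = ⟨2 | 1⟩
  {2,4}:  v_{2} + v_{4} = v_{3}  so sig = ⟨2 | 1⟩
  {2,6}:  v_{2} + v_{6} = v_{5}  so sig = ⟨2 | 1⟩
  {3,5}:  v_{3} + v_{5} = v_{2}  so sig = ⟨2 | 1⟩
  {4,6}:  v_{4} + v_{6} = v_{1}  so sig = ⟨2 | 1⟩

so the primitive-relation signature multiset is
{ ⟨2 | 0⟩ ×3,  ⟨2 | 1⟩ ×6 }


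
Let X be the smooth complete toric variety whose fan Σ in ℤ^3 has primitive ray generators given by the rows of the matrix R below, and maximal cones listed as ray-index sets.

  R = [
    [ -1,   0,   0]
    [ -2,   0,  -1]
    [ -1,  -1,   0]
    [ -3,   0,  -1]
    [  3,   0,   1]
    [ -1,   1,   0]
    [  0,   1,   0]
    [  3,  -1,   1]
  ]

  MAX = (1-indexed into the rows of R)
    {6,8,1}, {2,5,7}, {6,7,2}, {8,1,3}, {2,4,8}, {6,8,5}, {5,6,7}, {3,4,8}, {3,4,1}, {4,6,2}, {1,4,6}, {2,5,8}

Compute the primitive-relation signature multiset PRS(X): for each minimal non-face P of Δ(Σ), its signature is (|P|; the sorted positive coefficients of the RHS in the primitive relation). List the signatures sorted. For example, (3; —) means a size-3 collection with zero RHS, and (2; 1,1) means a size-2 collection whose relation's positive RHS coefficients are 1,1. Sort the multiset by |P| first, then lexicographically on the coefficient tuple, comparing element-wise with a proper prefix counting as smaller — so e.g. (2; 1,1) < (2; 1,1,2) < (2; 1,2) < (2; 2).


|primitive collections| = 14. Relations:

  • {4,5}:  v_{4} + v_{5} = 0 ; sig = (2; —)
  • {1,2}:  v_{1} + v_{2} = v_{4} ; sig = (2; 1)
  • {1,7}:  v_{1} + v_{7} = v_{6} ; sig = (2; 1)
  • {3,7}:  v_{3} + v_{7} = v_{1} ; sig = (2; 1)
  • {7,8}:  v_{7} + v_{8} = v_{5} ; sig = (2; 1)
  • {1,5}:  v_{1} + v_{5} = v_{6} + v_{8} ; sig = (2; 1,1)
  • {3,5}:  v_{3} + v_{5} = v_{1} + v_{8} ; sig = (2; 1,1)
  • {4,7}:  v_{4} + v_{7} = v_{2} + v_{6} ; sig = (2; 1,1)
  • {2,3}:  v_{2} + v_{3} = 2·v_{4} + v_{8} ; sig = (2; 1,2)
  • {3,6}:  v_{3} + v_{6} = 2·v_{1} ; sig = (2; 2)
  • {2,6,8}:  v_{2} + v_{6} + v_{8} = 0 ; sig = (3; —)
  • {1,4,8}:  v_{1} + v_{4} + v_{8} = v_{3} ; sig = (3; 1)
  • {2,5,6}:  v_{2} + v_{5} + v_{6} = v_{7} ; sig = (3; 1)
  • {4,6,8}:  v_{4} + v_{6} + v_{8} = v_{1} ; sig = (3; 1)

so the primitive-relation signature multiset is
[(2; —), (2; 1), (2; 1), (2; 1), (2; 1), (2; 1,1), (2; 1,1), (2; 1,1), (2; 1,2), (2; 2), (3; —), (3; 1), (3; 1), (3; 1)]


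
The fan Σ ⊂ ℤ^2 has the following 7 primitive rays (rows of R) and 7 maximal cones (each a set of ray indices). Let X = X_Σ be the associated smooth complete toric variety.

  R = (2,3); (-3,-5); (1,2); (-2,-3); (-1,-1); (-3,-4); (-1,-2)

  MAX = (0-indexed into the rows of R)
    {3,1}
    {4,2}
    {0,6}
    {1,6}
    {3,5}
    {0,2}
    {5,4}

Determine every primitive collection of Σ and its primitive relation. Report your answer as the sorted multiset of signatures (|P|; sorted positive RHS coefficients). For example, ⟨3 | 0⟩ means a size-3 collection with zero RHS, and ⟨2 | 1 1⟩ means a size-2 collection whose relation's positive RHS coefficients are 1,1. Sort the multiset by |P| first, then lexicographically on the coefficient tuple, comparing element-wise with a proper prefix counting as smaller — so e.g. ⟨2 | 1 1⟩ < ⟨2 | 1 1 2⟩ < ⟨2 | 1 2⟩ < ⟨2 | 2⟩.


Primitive collections (14):

  P = {0,3}:  v_{0} + v_{3} = 0 — sig = ⟨2 | 0⟩
  P = {2,6}:  v_{2} + v_{6} = 0 — sig = ⟨2 | 0⟩
  P = {0,1}:  v_{0} + v_{1} = v_{6} — sig = ⟨2 | 1⟩
  P = {0,4}:  v_{0} + v_{4} = v_{2} — sig = ⟨2 | 1⟩
  P = {0,5}:  v_{0} + v_{5} = v_{4} — sig = ⟨2 | 1⟩
  P = {1,2}:  v_{1} + v_{2} = v_{3} — sig = ⟨2 | 1⟩
  P = {2,3}:  v_{2} + v_{3} = v_{4} — sig = ⟨2 | 1⟩
  P = {3,4}:  v_{3} + v_{4} = v_{5} — sig = ⟨2 | 1⟩
  P = {3,6}:  v_{3} + v_{6} = v_{1} — sig = ⟨2 | 1⟩
  P = {4,6}:  v_{4} + v_{6} = v_{3} — sig = ⟨2 | 1⟩
  P = {1,4}:  v_{1} + v_{4} = 2·v_{3} — sig = ⟨2 | 2⟩
  P = {2,5}:  v_{2} + v_{5} = 2·v_{4} — sig = ⟨2 | 2⟩
  P = {5,6}:  v_{5} + v_{6} = 2·v_{3} — sig = ⟨2 | 2⟩
  P = {1,5}:  v_{1} + v_{5} = 3·v_{3} — sig = ⟨2 | 3⟩

Sorted signature multiset PRS(X):
    |P|=2: 14 collections, coeffs (), (), (1), (1), (1), (1), (1), (1), (1), (1), (2), (2), (2), (3)


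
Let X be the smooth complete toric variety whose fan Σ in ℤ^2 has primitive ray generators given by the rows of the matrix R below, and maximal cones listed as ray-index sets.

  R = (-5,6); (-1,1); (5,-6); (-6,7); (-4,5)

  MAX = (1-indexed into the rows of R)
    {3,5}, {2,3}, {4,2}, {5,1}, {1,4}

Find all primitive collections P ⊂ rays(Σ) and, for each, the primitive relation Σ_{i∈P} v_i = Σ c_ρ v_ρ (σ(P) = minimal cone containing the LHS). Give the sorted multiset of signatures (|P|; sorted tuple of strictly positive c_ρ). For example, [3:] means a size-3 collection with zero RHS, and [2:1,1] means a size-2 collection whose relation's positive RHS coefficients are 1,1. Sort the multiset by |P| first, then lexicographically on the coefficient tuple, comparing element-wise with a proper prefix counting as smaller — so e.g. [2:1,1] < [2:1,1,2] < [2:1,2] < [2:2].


|primitive collections| = 5. Relations:

  • {1,3}:  v_{1} + v_{3} = 0  ⟹  sig = [2:]
  • {1,2}:  v_{1} + v_{2} = v_{4}  ⟹  sig = [2:1]
  • {2,5}:  v_{2} + v_{5} = v_{1}  ⟹  sig = [2:1]
  • {3,4}:  v_{3} + v_{4} = v_{2}  ⟹  sig = [2:1]
  • {4,5}:  v_{4} + v_{5} = 2·v_{1}  ⟹  sig = [2:2]

Signatures (|P|; sorted positive RHS coefficients), sorted:
{ [2:],  [2:1] ×3,  [2:2] }


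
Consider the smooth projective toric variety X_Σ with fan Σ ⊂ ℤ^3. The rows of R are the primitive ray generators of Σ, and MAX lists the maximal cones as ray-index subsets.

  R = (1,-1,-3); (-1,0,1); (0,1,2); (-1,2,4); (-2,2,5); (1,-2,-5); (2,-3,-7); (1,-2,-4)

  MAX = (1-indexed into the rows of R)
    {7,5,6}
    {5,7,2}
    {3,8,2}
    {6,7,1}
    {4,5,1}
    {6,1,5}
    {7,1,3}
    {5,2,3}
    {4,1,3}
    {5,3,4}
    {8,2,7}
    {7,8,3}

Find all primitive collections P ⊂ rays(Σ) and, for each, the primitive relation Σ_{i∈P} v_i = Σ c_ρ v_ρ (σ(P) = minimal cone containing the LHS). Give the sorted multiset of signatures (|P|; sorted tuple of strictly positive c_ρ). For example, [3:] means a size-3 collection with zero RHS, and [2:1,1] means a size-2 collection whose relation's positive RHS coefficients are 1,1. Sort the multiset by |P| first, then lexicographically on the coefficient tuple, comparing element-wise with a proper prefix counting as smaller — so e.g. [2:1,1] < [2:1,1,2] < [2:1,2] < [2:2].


14 minimal non-faces of Δ(Σ) (on 8 rays):

  • {4,8}:  v_{4} + v_{8} = 0  ⟹  sig = [2:]
  • {1,8}:  v_{1} + v_{8} = v_{7}  ⟹  sig = [2:1]
  • {2,4}:  v_{2} + v_{4} = v_{5}  ⟹  sig = [2:1]
  • {3,6}:  v_{3} + v_{6} = v_{1}  ⟹  sig = [2:1]
  • {4,7}:  v_{4} + v_{7} = v_{1}  ⟹  sig = [2:1]
  • {5,8}:  v_{5} + v_{8} = v_{2}  ⟹  sig = [2:1]
  • {1,2}:  v_{1} + v_{2} = v_{5} + v_{7}  ⟹  sig = [2:1,1]
  • {4,6}:  v_{4} + v_{6} = 2·v_{1} + v_{5}  ⟹  sig = [2:1,2]
  • {6,8}:  v_{6} + v_{8} = v_{5} + 2·v_{7}  ⟹  sig = [2:1,2]
  • {2,6}:  v_{2} + v_{6} = 2·v_{5} + 2·v_{7}  ⟹  sig = [2:2,2]
  • {3,5,7}:  v_{3} + v_{5} + v_{7} = 0  ⟹  sig = [3:]
  • {1,3,5}:  v_{1} + v_{3} + v_{5} = v_{4}  ⟹  sig = [3:1]
  • {1,5,7}:  v_{1} + v_{5} + v_{7} = v_{6}  ⟹  sig = [3:1]
  • {2,3,7}:  v_{2} + v_{3} + v_{7} = v_{8}  ⟹  sig = [3:1]

Sorted signature multiset PRS(X):
    [2:]
    [2:1]
    [2:1]
    [2:1]
    [2:1]
    [2:1]
    [2:1,1]
    [2:1,2]
    [2:1,2]
    [2:2,2]
    [3:]
    [3:1]
    [3:1]
    [3:1]


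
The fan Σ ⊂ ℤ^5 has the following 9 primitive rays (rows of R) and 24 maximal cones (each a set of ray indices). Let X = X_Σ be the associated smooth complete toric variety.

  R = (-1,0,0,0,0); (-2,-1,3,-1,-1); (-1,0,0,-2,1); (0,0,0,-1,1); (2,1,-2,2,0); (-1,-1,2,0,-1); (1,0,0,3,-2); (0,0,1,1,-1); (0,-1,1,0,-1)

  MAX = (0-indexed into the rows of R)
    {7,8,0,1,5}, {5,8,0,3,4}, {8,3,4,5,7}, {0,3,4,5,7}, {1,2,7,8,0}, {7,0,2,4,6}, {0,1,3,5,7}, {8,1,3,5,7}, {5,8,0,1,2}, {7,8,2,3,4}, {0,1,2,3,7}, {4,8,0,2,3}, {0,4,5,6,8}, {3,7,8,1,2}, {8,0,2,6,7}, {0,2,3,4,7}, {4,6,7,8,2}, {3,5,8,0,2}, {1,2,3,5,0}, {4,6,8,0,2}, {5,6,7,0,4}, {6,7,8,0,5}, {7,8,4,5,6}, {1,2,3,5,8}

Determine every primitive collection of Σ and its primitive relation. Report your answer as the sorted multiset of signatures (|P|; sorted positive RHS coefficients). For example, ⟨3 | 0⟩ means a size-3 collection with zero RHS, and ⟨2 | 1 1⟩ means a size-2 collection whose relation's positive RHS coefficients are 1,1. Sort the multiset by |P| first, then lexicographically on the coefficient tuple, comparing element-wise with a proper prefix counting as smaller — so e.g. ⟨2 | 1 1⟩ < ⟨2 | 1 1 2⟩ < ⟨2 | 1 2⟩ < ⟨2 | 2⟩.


Primitive collections (9):

  • {1,4}:  v_{1} + v_{4} = v_{7}  ⟹  sig = ⟨2 | 1⟩
  • {3,6}:  v_{3} + v_{6} = v_{4} + v_{5}  ⟹  sig = ⟨2 | 1 1⟩
  • {1,6}:  v_{1} + v_{6} = v_{0} + 2·v_{7} + v_{8}  ⟹  sig = ⟨2 | 1 1 2⟩
  • {2,4,5}:  v_{2} + v_{4} + v_{5} = 0  ⟹  sig = ⟨3 | 0⟩
  • {2,5,7}:  v_{2} + v_{5} + v_{7} = v_{1}  ⟹  sig = ⟨3 | 1⟩
  • {2,5,6}:  v_{2} + v_{5} + v_{6} = v_{0} + v_{7} + v_{8}  ⟹  sig = ⟨3 | 1 1 1⟩
  • {0,3,7,8}:  v_{0} + v_{3} + v_{7} + v_{8} = v_{5}  ⟹  sig = ⟨4 | 1⟩
  • {0,4,7,8}:  v_{0} + v_{4} + v_{7} + v_{8} = v_{6}  ⟹  sig = ⟨4 | 1⟩
  • {0,1,3,8}:  v_{0} + v_{1} + v_{3} + v_{8} = v_{2} + 2·v_{5}  ⟹  sig = ⟨4 | 1 2⟩

Hence PRS(X_Σ) =
[⟨2 | 1⟩, ⟨2 | 1 1⟩, ⟨2 | 1 1 2⟩, ⟨3 | 0⟩, ⟨3 | 1⟩, ⟨3 | 1 1 1⟩, ⟨4 | 1⟩, ⟨4 | 1⟩, ⟨4 | 1 2⟩]


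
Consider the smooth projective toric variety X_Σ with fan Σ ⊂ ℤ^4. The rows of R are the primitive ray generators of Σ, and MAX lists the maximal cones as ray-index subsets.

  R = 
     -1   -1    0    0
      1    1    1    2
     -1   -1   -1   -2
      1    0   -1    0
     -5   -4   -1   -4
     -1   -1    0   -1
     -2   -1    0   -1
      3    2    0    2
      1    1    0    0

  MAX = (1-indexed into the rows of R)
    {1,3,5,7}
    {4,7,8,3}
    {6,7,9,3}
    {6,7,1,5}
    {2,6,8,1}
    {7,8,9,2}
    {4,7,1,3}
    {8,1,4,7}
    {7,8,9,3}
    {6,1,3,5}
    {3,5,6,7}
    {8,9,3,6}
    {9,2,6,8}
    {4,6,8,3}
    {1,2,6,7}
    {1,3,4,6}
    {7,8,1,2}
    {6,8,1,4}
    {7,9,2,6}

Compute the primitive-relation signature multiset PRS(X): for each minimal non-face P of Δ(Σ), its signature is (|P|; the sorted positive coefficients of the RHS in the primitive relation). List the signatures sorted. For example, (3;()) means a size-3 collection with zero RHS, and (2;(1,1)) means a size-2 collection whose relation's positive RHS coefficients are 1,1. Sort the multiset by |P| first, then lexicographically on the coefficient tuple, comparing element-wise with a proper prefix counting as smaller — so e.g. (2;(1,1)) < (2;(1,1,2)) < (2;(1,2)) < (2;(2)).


Primitive collections (12):

  • {1,9}:  v_{1} + v_{9} = 0  so sig = (2;())
  • {2,3}:  v_{2} + v_{3} = 0  so sig = (2;())
  • {2,4}:  v_{2} + v_{4} = v_{1} + v_{8}  so sig = (2;(1,1))
  • {4,9}:  v_{4} + v_{9} = v_{3} + v_{8}  so sig = (2;(1,1))
  • {5,8}:  v_{5} + v_{8} = v_{1} + v_{3}  so sig = (2;(1,1))
  • {2,5}:  v_{2} + v_{5} = v_{1} + v_{6} + v_{7}  so sig = (2;(1,1,1))
  • {5,9}:  v_{5} + v_{9} = v_{3} + v_{6} + v_{7}  so sig = (2;(1,1,1))
  • {4,5}:  v_{4} + v_{5} = 2·v_{1} + 2·v_{3}  so sig = (2;(2,2))
  • {6,7,8}:  v_{6} + v_{7} + v_{8} = 0  so sig = (3;())
  • {1,3,8}:  v_{1} + v_{3} + v_{8} = v_{4}  so sig = (3;(1))
  • {4,6,7}:  v_{4} + v_{6} + v_{7} = v_{1} + v_{3}  so sig = (3;(1,1))
  • {1,3,6,7}:  v_{1} + v_{3} + v_{6} + v_{7} = v_{5}  so sig = (4;(1))

Hence PRS(X_Σ) =
[(2;()), (2;()), (2;(1,1)), (2;(1,1)), (2;(1,1)), (2;(1,1,1)), (2;(1,1,1)), (2;(2,2)), (3;()), (3;(1)), (3;(1,1)), (4;(1))]
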